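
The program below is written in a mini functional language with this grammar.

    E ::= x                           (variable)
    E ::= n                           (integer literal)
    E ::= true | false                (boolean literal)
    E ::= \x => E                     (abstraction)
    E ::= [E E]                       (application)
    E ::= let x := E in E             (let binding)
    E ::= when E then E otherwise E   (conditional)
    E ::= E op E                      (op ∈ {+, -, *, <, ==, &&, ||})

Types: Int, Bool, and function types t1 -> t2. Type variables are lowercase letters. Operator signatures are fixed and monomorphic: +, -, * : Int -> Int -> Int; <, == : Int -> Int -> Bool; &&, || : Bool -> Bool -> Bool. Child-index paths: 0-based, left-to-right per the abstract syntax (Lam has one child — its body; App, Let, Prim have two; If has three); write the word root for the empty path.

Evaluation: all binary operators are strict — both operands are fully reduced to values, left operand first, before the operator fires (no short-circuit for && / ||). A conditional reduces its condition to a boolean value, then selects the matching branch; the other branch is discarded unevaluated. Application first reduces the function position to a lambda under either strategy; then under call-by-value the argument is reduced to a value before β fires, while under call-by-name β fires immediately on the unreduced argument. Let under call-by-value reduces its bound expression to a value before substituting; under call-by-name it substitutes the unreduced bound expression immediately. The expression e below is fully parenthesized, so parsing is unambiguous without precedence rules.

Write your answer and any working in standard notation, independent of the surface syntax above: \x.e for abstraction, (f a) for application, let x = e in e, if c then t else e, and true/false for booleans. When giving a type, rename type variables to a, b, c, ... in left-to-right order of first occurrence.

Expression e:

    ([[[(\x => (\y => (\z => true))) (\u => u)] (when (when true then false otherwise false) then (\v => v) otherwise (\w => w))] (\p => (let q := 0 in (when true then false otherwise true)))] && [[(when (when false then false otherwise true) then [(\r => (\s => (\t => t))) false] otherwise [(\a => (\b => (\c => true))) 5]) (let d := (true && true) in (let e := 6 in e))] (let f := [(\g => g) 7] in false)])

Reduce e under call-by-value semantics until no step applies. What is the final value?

Working:
step 0: (((((\x.(\y.(\z.true))) (\u.u)) (if (if true then false else false) then (\v.v) else (\w.w))) (\p.(let q = 0 in (if true then false else true)))) && (((if (if false then false else true) then ((\r.(\s.(\t.t))) false) else ((\a.(\b.(\c.true))) 5)) (let d = (true && true) in (let e = 6 in e))) (let f = ((\g.g) 7) in false)))
step 1: [beta@0.0.0] ((((\y.(\z.true)) (if (if true then false else false) then (\v.v) else (\w.w))) (\p.(let q = 0 in (if true then false else true)))) && (((if (if false then false else true) then ((\r.(\s.(\t.t))) false) else ((\a.(\b.(\c.true))) 5)) (let d = (true && true) in (let e = 6 in e))) (let f = ((\g.g) 7) in false)))
step 2: [if@0.0.1.0] ((((\y.(\z.true)) (if false then (\v.v) else (\w.w))) (\p.(let q = 0 in (if true then false else true)))) && (((if (if false then false else true) then ((\r.(\s.(\t.t))) false) else ((\a.(\b.(\c.true))) 5)) (let d = (true && true) in (let e = 6 in e))) (let f = ((\g.g) 7) in false)))
step 3: [if@0.0.1] ((((\y.(\z.true)) (\w.w)) (\p.(let q = 0 in (if true then false else true)))) && (((if (if false then false else true) then ((\r.(\s.(\t.t))) false) else ((\a.(\b.(\c.true))) 5)) (let d = (true && true) in (let e = 6 in e))) (let f = ((\g.g) 7) in false)))
step 4: [beta@0.0] (((\z.true) (\p.(let q = 0 in (if true then false else true)))) && (((if (if false then false else true) then ((\r.(\s.(\t.t))) false) else ((\a.(\b.(\c.true))) 5)) (let d = (true && true) in (let e = 6 in e))) (let f = ((\g.g) 7) in false)))
step 5: [beta@0] (true && (((if (if false then false else true) then ((\r.(\s.(\t.t))) false) else ((\a.(\b.(\c.true))) 5)) (let d = (true && true) in (let e = 6 in e))) (let f = ((\g.g) 7) in false)))
step 6: [if@1.0.0.0] (true && (((if true then ((\r.(\s.(\t.t))) false) else ((\a.(\b.(\c.true))) 5)) (let d = (true && true) in (let e = 6 in e))) (let f = ((\g.g) 7) in false)))
step 7: [if@1.0.0] (true && ((((\r.(\s.(\t.t))) false) (let d = (true && true) in (let e = 6 in e))) (let f = ((\g.g) 7) in false)))
step 8: [beta@1.0.0] (true && (((\s.(\t.t)) (let d = (true && true) in (let e = 6 in e))) (let f = ((\g.g) 7) in false)))
step 9: [delta@1.0.1.0] (true && (((\s.(\t.t)) (let d = true in (let e = 6 in e))) (let f = ((\g.g) 7) in false)))
step 10: [let@1.0.1] (true && (((\s.(\t.t)) (let e = 6 in e)) (let f = ((\g.g) 7) in false)))
step 11: [let@1.0.1] (true && (((\s.(\t.t)) 6) (let f = ((\g.g) 7) in false)))
step 12: [beta@1.0] (true && ((\t.t) (let f = ((\g.g) 7) in false)))
step 13: [beta@1.1.0] (true && ((\t.t) (let f = 7 in false)))
step 14: [let@1.1] (true && ((\t.t) false))
step 15: [beta@1] (true && false)
step 16: [delta@root] false

Answer: false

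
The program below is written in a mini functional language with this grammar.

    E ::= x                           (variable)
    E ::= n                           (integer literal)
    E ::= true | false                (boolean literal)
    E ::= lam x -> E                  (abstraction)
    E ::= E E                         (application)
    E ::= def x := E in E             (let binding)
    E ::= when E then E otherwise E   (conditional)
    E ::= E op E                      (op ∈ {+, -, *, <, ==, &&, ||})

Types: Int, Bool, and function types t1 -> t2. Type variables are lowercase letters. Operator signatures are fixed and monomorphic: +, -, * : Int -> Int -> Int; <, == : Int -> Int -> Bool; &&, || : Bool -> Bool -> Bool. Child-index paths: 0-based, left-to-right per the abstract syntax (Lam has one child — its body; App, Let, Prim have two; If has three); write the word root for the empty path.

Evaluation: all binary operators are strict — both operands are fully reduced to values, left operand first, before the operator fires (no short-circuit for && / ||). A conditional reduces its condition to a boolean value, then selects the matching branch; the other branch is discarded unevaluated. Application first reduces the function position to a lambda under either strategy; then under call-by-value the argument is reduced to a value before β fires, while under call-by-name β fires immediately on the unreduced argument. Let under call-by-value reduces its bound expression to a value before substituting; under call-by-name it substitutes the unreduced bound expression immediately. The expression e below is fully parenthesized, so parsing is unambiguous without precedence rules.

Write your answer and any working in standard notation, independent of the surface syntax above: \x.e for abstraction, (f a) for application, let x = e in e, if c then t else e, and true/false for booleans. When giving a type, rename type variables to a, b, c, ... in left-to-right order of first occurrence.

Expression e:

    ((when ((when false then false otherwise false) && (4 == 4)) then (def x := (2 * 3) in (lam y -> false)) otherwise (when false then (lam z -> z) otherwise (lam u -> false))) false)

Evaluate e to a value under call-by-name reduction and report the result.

Answer: false

Derivation:
step 0: ((if ((if false then false else false) && (4 == 4)) then (let x = (2 * 3) in (\y.false)) else (if false then (\z.z) else (\u.false))) false)
step 1: [if@0.0.0] ((if (false && (4 == 4)) then (let x = (2 * 3) in (\y.false)) else (if false then (\z.z) else (\u.false))) false)
step 2: [delta@0.0.1] ((if (false && true) then (let x = (2 * 3) in (\y.false)) else (if false then (\z.z) else (\u.false))) false)
step 3: [delta@0.0] ((if false then (let x = (2 * 3) in (\y.false)) else (if false then (\z.z) else (\u.false))) false)
step 4: [if@0] ((if false then (\z.z) else (\u.false)) false)
step 5: [if@0] ((\u.false) false)
step 6: [beta@root] false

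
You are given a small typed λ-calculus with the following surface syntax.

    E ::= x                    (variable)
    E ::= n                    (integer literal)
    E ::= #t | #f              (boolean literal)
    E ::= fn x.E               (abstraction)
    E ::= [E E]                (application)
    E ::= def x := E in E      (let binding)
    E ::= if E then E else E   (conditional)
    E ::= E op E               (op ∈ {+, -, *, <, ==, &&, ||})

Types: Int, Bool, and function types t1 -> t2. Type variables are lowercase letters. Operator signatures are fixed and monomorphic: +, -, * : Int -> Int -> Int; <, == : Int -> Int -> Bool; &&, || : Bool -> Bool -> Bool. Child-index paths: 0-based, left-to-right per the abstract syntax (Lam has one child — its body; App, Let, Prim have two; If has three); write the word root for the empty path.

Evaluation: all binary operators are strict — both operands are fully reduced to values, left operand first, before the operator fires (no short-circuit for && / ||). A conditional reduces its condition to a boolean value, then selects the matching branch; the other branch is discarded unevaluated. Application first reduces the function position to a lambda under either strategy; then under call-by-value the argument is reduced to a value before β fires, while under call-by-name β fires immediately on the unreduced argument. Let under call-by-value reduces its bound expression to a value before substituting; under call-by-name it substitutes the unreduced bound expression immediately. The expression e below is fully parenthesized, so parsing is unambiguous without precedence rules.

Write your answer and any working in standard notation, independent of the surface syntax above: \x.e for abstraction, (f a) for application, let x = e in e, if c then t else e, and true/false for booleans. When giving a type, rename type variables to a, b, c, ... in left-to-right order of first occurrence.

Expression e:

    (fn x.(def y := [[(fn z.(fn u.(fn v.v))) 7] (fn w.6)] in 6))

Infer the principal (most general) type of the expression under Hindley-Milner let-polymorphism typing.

Answer: a -> Int

Derivation:
v : d
\v._ : d -> d
\u._ : c -> d -> d
\z._ : b -> c -> d -> d
  unify b -> c -> d -> d ~ Int -> e
  unify b ~ Int
  unify c -> d -> d ~ e
_ _ : c -> d -> d
\w._ : f -> Int
  unify c -> d -> d ~ (f -> Int) -> g
  unify c ~ f -> Int
  unify d -> d ~ g
_ _ : d -> d
let y : forall. d -> d
\x._ : a -> Int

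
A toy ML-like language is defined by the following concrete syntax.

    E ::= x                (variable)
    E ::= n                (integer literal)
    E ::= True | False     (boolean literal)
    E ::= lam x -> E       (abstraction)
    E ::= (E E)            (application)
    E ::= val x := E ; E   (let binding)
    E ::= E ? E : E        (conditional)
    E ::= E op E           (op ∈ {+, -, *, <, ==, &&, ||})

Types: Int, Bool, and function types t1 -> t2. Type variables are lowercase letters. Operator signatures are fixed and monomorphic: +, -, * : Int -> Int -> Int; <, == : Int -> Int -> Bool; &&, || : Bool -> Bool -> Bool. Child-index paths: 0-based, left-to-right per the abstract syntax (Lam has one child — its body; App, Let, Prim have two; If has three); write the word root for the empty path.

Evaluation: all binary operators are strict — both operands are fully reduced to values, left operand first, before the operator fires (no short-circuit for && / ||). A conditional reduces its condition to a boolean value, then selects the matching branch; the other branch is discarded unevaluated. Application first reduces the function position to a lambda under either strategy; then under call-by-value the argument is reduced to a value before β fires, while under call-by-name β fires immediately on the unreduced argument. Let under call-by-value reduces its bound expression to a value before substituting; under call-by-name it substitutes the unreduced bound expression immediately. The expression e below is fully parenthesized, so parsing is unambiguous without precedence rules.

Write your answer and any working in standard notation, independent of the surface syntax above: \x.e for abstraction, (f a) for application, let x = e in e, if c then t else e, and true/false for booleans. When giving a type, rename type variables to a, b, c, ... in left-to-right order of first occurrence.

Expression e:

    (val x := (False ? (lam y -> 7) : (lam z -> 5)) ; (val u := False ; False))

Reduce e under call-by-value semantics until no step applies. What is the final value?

Working:
step 0: (let x = (if false then (\y.7) else (\z.5)) in (let u = false in false))
step 1: [if@0] (let x = (\z.5) in (let u = false in false))
step 2: [let@root] (let u = false in false)
step 3: [let@root] false

Answer: false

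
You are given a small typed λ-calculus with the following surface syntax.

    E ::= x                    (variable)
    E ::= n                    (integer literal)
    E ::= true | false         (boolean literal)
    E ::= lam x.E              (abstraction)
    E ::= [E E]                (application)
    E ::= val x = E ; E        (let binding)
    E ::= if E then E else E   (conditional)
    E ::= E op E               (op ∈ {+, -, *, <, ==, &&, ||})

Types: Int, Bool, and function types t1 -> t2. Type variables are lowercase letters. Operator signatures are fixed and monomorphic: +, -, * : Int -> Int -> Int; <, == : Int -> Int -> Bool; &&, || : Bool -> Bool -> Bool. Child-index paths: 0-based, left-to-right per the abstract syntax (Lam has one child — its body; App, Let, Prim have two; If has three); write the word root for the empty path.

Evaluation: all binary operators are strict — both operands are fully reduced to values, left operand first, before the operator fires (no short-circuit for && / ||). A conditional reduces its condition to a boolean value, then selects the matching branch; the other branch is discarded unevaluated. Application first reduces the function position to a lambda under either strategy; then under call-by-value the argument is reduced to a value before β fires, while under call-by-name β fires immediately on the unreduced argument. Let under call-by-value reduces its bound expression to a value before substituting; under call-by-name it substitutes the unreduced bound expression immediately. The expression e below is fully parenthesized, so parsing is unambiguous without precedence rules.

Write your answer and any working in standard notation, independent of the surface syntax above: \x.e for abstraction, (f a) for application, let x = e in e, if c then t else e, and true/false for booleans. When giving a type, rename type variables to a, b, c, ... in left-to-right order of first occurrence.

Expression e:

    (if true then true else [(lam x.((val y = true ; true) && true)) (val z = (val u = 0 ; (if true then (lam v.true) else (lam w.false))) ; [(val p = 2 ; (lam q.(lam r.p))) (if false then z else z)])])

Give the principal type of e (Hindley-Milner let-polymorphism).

Answer: Bool

Working:
  unify Bool ~ Bool
let y : Bool
  unify Bool ~ Bool
  unify Bool ~ Bool
\x._ : a -> Bool
let u : Int
  unify Bool ~ Bool
\v._ : b -> Bool
\w._ : c -> Bool
  unify b -> Bool ~ c -> Bool
  unify b ~ c
  unify Bool ~ Bool
let z : forall. c -> Bool
let p : Int
p : Int
\r._ : e -> Int
\q._ : d -> e -> Int
  unify Bool ~ Bool
z : f -> Bool
z : g -> Bool
  unify f -> Bool ~ g -> Bool
  unify f ~ g
  unify Bool ~ Bool
  unify d -> e -> Int ~ (g -> Bool) -> h
  unify d ~ g -> Bool
  unify e -> Int ~ h
_ _ : e -> Int
  unify a -> Bool ~ (e -> Int) -> i
  unify a ~ e -> Int
  unify Bool ~ i
_ _ : Bool
  unify Bool ~ Bool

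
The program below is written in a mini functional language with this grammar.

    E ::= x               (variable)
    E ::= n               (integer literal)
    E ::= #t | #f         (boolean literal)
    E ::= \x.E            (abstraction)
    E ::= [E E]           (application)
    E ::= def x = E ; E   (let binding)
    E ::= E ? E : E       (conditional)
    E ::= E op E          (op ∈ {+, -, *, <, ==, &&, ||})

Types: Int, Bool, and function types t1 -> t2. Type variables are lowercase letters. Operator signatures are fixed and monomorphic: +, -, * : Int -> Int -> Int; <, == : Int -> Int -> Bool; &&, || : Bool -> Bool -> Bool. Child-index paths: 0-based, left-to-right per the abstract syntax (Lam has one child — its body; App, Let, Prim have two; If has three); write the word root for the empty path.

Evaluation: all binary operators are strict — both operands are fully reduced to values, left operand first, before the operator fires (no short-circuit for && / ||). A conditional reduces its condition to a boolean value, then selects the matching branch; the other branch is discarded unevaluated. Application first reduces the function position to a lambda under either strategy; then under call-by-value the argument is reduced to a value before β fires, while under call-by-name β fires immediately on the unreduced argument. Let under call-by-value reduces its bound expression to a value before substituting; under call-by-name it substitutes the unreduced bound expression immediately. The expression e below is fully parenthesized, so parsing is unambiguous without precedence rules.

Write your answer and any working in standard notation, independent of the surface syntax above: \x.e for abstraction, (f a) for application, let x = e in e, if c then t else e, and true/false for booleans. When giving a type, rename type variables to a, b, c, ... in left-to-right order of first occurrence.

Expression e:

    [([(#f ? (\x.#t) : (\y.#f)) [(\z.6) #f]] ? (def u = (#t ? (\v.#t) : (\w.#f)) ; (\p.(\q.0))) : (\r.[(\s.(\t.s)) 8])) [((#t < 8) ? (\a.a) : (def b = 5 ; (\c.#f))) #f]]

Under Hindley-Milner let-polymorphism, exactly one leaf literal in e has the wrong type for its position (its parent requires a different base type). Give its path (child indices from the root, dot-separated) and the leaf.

Answer: 1.0.0.0 : true

Trace:
  unify Bool ~ Bool
\x._ : a -> Bool
\y._ : b -> Bool
  unify a -> Bool ~ b -> Bool
  unify a ~ b
  unify Bool ~ Bool
\z._ : c -> Int
  unify c -> Int ~ Bool -> d
  unify c ~ Bool
  unify Int ~ d
_ _ : Int
  unify b -> Bool ~ Int -> e
  unify b ~ Int
  unify Bool ~ e
_ _ : Bool
  unify Bool ~ Bool
  unify Bool ~ Bool
\v._ : f -> Bool
\w._ : g -> Bool
  unify f -> Bool ~ g -> Bool
  unify f ~ g
  unify Bool ~ Bool
let u : forall. g -> Bool
\q._ : i -> Int
\p._ : h -> i -> Int
s : k
\t._ : l -> k
\s._ : k -> l -> k
  unify k -> l -> k ~ Int -> m
  unify k ~ Int
  unify l -> Int ~ m
_ _ : l -> Int
\r._ : j -> l -> Int
  unify h -> i -> Int ~ j -> l -> Int
  unify h ~ j
  unify i -> Int ~ l -> Int
  unify i ~ l
  unify Int ~ Int
  unify Bool ~ Int
  FAIL: mismatch Bool ~ Int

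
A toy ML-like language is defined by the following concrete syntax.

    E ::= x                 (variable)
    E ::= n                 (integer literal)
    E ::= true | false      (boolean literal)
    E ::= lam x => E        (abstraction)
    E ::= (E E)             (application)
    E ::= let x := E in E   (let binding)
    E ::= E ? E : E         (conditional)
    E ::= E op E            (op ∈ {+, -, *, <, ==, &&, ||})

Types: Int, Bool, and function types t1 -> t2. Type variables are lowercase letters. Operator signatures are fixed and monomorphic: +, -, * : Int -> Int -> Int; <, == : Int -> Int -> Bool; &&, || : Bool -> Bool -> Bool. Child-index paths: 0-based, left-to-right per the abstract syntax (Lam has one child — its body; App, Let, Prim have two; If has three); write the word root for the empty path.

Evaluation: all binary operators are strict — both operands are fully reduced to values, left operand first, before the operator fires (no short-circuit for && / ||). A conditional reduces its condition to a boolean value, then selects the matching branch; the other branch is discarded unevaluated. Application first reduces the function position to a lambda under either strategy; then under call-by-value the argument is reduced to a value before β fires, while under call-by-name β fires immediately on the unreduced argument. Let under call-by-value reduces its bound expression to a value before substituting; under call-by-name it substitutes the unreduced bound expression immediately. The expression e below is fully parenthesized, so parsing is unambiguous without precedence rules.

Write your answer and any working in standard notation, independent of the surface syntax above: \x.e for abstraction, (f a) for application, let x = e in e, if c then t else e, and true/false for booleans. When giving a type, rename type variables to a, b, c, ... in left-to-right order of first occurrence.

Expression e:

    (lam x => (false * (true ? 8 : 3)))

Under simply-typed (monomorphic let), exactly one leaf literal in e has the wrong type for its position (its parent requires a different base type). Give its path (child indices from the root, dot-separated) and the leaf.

Answer: 0.0 : false

Working:
  unify Bool ~ Int
  FAIL: mismatch Bool ~ Int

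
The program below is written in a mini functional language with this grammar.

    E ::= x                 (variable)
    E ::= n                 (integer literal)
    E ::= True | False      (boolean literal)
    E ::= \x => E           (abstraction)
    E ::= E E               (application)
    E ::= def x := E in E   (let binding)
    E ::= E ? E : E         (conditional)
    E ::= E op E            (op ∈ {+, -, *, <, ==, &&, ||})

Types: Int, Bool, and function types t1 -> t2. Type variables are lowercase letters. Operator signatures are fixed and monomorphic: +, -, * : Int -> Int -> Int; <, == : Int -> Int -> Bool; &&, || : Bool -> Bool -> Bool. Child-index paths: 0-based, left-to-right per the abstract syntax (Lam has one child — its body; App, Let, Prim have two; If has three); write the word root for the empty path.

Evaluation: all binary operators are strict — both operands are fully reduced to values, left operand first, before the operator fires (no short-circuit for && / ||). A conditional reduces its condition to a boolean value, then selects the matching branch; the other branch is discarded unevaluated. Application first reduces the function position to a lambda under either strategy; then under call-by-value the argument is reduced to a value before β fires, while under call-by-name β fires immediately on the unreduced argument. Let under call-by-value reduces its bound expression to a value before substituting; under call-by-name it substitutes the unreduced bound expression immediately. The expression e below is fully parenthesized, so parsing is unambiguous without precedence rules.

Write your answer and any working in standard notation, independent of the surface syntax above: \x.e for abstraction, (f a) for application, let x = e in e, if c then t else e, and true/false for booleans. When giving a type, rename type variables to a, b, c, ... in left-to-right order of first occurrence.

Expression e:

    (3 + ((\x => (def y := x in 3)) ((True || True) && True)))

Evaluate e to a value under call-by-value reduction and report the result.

Trace:
step 0: (3 + ((\x.(let y = x in 3)) ((true || true) && true)))
step 1: [delta@1.1.0] (3 + ((\x.(let y = x in 3)) (true && true)))
step 2: [delta@1.1] (3 + ((\x.(let y = x in 3)) true))
step 3: [beta@1] (3 + (let y = true in 3))
step 4: [let@1] (3 + 3)
step 5: [delta@root] 6

Answer: 6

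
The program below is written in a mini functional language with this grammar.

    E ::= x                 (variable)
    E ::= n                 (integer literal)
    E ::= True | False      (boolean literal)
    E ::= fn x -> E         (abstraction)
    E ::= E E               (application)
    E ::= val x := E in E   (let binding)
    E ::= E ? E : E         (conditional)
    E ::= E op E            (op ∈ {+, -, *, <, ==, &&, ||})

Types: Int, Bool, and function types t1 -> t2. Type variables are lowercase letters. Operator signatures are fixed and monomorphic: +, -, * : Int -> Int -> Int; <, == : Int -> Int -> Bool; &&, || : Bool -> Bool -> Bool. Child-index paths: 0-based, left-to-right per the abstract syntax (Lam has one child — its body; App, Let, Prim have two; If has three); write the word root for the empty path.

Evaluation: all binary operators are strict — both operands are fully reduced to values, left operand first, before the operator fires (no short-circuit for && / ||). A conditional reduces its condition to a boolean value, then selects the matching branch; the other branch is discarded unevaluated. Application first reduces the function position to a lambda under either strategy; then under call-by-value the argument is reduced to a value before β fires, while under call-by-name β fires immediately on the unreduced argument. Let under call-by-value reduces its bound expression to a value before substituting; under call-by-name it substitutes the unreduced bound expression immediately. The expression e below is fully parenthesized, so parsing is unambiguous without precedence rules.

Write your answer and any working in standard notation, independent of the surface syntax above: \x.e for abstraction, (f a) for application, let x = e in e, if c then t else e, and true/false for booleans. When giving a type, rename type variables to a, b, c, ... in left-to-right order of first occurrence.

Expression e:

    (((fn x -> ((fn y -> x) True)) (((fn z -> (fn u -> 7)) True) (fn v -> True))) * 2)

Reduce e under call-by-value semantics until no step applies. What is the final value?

Working:
step 0: (((\x.((\y.x) true)) (((\z.(\u.7)) true) (\v.true))) * 2)
step 1: [beta@0.1.0] (((\x.((\y.x) true)) ((\u.7) (\v.true))) * 2)
step 2: [beta@0.1] (((\x.((\y.x) true)) 7) * 2)
step 3: [beta@0] (((\y.7) true) * 2)
step 4: [beta@0] (7 * 2)
step 5: [delta@root] 14

Answer: 14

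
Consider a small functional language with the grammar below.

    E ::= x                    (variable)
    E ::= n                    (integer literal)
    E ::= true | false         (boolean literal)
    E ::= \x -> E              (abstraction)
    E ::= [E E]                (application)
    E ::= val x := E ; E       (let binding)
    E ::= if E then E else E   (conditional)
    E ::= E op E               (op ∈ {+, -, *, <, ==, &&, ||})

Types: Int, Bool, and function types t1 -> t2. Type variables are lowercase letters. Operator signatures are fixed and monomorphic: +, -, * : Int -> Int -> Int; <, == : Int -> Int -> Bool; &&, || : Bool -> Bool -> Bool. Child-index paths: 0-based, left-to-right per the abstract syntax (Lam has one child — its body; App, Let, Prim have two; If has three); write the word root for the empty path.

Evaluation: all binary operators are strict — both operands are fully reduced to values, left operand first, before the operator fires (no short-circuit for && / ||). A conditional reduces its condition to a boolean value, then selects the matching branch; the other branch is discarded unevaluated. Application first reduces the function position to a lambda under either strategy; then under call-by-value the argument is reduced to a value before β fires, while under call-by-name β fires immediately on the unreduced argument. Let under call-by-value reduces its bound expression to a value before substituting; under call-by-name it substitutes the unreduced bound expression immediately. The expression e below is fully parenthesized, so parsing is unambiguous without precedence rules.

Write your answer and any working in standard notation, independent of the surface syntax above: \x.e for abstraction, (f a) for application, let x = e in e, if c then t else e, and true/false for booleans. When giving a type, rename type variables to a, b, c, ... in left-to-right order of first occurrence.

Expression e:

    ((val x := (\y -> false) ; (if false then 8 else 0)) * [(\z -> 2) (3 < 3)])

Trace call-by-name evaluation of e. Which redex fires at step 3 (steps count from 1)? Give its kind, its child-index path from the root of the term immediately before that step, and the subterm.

Answer: beta at 1 : ((\z.2) (3 < 3))

Derivation:
step 0: ((let x = (\y.false) in (if false then 8 else 0)) * ((\z.2) (3 < 3)))
step 1: [let@0] ((if false then 8 else 0) * ((\z.2) (3 < 3)))
step 2: [if@0] (0 * ((\z.2) (3 < 3)))
step 3: [beta@1] (0 * 2)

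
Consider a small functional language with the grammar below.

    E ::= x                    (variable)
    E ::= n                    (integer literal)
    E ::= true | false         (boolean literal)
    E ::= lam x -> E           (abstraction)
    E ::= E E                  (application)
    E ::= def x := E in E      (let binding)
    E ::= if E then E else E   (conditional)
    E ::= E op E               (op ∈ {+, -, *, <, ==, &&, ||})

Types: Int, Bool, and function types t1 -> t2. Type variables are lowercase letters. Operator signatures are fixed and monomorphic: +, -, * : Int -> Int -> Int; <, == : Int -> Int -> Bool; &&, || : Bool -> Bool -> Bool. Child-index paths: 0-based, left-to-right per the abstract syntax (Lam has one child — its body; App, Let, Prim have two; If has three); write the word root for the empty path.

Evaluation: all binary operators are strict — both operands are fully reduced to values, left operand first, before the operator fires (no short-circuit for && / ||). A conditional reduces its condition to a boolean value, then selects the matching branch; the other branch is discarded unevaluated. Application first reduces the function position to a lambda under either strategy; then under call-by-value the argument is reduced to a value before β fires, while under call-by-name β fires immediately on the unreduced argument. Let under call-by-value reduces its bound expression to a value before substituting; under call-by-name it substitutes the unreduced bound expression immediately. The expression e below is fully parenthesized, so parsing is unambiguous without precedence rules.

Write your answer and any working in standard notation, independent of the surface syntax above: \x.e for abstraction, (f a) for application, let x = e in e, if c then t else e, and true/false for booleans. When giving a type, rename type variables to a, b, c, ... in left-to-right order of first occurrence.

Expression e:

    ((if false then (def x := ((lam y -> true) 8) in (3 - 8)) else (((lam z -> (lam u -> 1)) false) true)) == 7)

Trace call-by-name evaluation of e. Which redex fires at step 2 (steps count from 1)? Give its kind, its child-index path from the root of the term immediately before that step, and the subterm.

Answer: beta at 0.0 : ((\z.(\u.1)) false)

Working:
step 0: ((if false then (let x = ((\y.true) 8) in (3 - 8)) else (((\z.(\u.1)) false) true)) == 7)
step 1: [if@0] ((((\z.(\u.1)) false) true) == 7)
step 2: [beta@0.0] (((\u.1) true) == 7)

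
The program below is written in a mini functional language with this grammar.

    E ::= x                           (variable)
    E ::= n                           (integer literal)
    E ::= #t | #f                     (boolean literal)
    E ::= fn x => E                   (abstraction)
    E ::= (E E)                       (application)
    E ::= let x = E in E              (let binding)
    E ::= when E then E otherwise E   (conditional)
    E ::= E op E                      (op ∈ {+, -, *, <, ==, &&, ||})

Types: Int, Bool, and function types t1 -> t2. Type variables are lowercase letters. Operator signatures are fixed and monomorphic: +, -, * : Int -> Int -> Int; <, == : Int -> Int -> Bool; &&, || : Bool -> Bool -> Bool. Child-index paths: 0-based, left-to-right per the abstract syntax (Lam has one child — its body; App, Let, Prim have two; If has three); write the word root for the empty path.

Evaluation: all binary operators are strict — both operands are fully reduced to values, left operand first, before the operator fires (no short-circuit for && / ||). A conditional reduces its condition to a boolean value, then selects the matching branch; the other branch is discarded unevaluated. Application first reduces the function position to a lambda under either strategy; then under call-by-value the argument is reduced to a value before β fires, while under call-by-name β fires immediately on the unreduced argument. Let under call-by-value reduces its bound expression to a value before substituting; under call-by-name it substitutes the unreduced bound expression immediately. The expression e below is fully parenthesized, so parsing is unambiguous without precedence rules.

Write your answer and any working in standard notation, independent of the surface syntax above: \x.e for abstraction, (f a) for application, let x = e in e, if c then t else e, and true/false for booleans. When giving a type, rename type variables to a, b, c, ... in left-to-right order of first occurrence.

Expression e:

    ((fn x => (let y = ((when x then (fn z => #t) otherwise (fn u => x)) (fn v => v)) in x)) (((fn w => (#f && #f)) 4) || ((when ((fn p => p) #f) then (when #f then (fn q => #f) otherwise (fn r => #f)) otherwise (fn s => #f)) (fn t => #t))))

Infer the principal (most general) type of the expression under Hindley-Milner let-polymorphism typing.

Answer: Bool

Working:
x : a
  unify a ~ Bool
\z._ : b -> Bool
x : Bool
\u._ : c -> Bool
  unify b -> Bool ~ c -> Bool
  unify b ~ c
  unify Bool ~ Bool
v : d
\v._ : d -> d
  unify c -> Bool ~ (d -> d) -> e
  unify c ~ d -> d
  unify Bool ~ e
_ _ : Bool
let y : Bool
x : Bool
\x._ : Bool -> Bool
  unify Bool ~ Bool
  unify Bool ~ Bool
\w._ : f -> Bool
  unify f -> Bool ~ Int -> g
  unify f ~ Int
  unify Bool ~ g
_ _ : Bool
  unify Bool ~ Bool
p : h
\p._ : h -> h
  unify h -> h ~ Bool -> i
  unify h ~ Bool
  unify Bool ~ i
_ _ : Bool
  unify Bool ~ Bool
  unify Bool ~ Bool
\q._ : j -> Bool
\r._ : k -> Bool
  unify j -> Bool ~ k -> Bool
  unify j ~ k
  unify Bool ~ Bool
\s._ : l -> Bool
  unify k -> Bool ~ l -> Bool
  unify k ~ l
  unify Bool ~ Bool
\t._ : m -> Bool
  unify l -> Bool ~ (m -> Bool) -> n
  unify l ~ m -> Bool
  unify Bool ~ n
_ _ : Bool
  unify Bool ~ Bool
  unify Bool -> Bool ~ Bool -> o
  unify Bool ~ Bool
  unify Bool ~ o
_ _ : Bool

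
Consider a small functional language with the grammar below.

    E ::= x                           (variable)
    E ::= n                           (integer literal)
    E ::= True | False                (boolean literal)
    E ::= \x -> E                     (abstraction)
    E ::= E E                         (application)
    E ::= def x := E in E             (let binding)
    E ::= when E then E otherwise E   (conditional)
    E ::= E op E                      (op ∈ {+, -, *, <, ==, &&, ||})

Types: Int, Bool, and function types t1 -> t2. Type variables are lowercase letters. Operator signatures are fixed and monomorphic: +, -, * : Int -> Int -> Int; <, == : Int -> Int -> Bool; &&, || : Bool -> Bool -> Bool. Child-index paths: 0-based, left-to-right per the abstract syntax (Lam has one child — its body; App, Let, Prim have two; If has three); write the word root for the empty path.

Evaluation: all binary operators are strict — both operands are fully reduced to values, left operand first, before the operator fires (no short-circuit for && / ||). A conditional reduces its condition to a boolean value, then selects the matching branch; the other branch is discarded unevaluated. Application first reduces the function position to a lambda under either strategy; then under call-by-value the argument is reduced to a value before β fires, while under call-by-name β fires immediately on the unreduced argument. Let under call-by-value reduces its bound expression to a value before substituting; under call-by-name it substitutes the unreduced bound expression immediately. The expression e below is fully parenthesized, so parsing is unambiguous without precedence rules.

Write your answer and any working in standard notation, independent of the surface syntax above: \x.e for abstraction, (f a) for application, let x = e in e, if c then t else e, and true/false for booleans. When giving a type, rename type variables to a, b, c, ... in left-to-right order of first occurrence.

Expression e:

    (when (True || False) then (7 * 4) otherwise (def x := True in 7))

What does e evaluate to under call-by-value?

Answer: 28

Derivation:
step 0: (if (true || false) then (7 * 4) else (let x = true in 7))
step 1: [delta@0] (if true then (7 * 4) else (let x = true in 7))
step 2: [if@root] (7 * 4)
step 3: [delta@root] 28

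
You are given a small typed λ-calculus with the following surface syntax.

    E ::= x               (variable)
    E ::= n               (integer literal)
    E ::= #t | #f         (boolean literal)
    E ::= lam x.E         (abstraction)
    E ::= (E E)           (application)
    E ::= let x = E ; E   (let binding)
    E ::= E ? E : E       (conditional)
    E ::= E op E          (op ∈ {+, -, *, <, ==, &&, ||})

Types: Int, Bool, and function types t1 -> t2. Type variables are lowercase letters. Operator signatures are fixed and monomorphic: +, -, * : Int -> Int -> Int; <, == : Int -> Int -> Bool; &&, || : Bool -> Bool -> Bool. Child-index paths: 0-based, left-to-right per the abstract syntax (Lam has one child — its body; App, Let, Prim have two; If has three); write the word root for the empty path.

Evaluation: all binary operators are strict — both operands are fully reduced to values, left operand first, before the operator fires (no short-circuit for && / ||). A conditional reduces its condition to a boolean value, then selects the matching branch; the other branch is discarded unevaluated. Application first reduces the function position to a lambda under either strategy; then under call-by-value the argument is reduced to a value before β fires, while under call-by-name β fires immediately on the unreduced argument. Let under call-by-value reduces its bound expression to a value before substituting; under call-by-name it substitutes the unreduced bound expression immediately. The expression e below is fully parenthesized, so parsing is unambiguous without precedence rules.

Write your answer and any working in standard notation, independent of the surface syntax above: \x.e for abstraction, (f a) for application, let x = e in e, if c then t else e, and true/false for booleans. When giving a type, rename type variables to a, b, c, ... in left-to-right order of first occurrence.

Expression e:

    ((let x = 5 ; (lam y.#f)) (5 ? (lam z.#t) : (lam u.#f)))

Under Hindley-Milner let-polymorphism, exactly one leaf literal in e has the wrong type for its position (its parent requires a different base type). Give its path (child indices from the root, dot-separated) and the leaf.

Trace:
let x : Int
\y._ : a -> Bool
  unify Int ~ Bool
  FAIL: mismatch Int ~ Bool

Answer: 1.0 : 5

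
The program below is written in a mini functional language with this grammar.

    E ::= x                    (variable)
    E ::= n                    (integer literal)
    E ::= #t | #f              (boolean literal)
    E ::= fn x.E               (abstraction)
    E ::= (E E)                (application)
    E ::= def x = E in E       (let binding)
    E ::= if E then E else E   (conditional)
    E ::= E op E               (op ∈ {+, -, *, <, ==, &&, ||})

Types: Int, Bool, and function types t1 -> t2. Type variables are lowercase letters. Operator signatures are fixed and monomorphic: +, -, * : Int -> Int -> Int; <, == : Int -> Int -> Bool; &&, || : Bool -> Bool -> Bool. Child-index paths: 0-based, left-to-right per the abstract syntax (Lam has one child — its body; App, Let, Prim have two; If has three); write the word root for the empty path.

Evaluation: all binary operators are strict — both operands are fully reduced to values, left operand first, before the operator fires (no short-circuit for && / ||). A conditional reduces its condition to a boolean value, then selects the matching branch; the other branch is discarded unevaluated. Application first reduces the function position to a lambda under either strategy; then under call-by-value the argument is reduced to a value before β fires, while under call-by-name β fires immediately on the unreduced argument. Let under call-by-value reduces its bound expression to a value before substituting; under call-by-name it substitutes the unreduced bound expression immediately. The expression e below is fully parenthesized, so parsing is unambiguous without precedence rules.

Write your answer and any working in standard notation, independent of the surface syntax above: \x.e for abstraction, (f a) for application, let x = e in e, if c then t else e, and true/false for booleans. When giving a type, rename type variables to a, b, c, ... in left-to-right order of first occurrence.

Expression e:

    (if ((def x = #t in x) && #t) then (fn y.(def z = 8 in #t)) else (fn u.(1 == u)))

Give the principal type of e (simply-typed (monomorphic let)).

Derivation:
let x : Bool
x : Bool
  unify Bool ~ Bool
  unify Bool ~ Bool
  unify Bool ~ Bool
let z : Int
\y._ : a -> Bool
  unify Int ~ Int
u : b
  unify b ~ Int
\u._ : Int -> Bool
  unify a -> Bool ~ Int -> Bool
  unify a ~ Int
  unify Bool ~ Bool

Answer: Int -> Bool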